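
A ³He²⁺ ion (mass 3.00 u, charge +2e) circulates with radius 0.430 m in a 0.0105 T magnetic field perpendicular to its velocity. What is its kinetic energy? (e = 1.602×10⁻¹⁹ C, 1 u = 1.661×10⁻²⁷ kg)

v = |q|Br/m, then KE = ½mv² = (qBr)²/(2m).
v = (3.204×10⁻¹⁹)(0.0105)(0.430)/4.983×10⁻²⁷ ≈ 2.903×10⁵ m/s.
KE = ½(4.983×10⁻²⁷)(2.903×10⁵)² ≈ 2.10×10⁻¹⁶ J.

KE ≈ 2.10×10⁻¹⁶ J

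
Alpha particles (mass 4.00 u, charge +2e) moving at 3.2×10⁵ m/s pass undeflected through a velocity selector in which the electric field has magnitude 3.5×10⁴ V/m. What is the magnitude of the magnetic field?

Balance of forces in the selector: qE = qvB ⇒ B = E/v.
B = 3.5×10⁴/3.2×10⁵ = 0.11 T.

B = 0.11 T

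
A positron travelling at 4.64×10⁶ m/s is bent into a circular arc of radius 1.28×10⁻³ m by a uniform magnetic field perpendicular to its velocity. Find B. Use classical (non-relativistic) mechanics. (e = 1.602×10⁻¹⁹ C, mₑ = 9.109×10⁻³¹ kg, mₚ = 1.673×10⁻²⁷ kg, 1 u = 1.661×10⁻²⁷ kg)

From |q|vB = mv²/r, B = mv/(|q|r).
B = (9.109×10⁻³¹)(4.64×10⁶)/((1.602×10⁻¹⁹)(1.28×10⁻³)) ≈ 0.0206 T.

B ≈ 0.0206 T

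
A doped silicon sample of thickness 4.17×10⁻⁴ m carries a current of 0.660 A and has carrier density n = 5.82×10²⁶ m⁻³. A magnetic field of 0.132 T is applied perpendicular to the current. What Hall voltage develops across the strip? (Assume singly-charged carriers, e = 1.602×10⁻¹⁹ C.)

V_H = IB/(n e t).
V_H = (0.660)(0.132)/((5.82×10²⁶)(1.602×10⁻¹⁹)(4.17×10⁻⁴)) ≈ 2.24×10⁻⁶ V.

V_H ≈ 2.24×10⁻⁶ V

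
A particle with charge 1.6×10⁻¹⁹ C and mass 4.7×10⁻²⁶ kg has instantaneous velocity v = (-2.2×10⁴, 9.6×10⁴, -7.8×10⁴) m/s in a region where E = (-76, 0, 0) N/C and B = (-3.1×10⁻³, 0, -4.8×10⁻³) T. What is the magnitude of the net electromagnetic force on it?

v×B = (-461, 136, 298) N/C.
E + v×B = (-537, 136, 298) N/C.
F = q(E + v×B) = (1.6×10⁻¹⁹ C)·(-537, 136, 298) = (-8.59×10⁻¹⁷, 2.18×10⁻¹⁷, 4.76×10⁻¹⁷) N.
|F| = 1.01×10⁻¹⁶ N.

|F| ≈ 1.01×10⁻¹⁶ N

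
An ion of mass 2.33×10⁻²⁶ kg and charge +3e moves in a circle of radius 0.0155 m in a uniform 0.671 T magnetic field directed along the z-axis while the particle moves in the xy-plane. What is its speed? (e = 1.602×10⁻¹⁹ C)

v ≈ 2.15×10⁵ m/s

From |q|vB = mv²/r, v = |q|Br/m.
v = (4.806×10⁻¹⁹)(0.671)(0.0155)/2.33×10⁻²⁶ ≈ 2.15×10⁵ m/s.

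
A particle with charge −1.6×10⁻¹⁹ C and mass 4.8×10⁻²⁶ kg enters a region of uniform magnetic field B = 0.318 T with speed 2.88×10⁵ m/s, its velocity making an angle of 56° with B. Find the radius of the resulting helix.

r ≈ 0.225 m

v⊥ = v sinθ = 2.88×10⁵·sin56° ≈ 2.388×10⁵ m/s.
r = m v⊥/(|q|B) = (4.8×10⁻²⁶)(2.388×10⁵)/((1.6×10⁻¹⁹)(0.318)) ≈ 0.225 m.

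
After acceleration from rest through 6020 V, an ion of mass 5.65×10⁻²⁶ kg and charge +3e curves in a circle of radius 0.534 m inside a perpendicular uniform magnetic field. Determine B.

v = √(2|q|V/m) = √(2·4.806×10⁻¹⁹·6020/5.65×10⁻²⁶) ≈ 3.200×10⁵ m/s.
B = mv/(|q|r) = (5.65×10⁻²⁶)(3.200×10⁵)/((4.806×10⁻¹⁹)(0.534)) ≈ 0.0705 T.

B ≈ 0.0705 T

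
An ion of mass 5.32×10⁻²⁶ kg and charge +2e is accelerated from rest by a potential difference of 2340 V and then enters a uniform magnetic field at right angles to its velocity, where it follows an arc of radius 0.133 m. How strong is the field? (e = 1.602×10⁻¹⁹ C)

v = √(2|q|V/m) = √(2·3.204×10⁻¹⁹·2340/5.32×10⁻²⁶) ≈ 1.679×10⁵ m/s.
B = mv/(|q|r) = (5.32×10⁻²⁶)(1.679×10⁵)/((3.204×10⁻¹⁹)(0.133)) ≈ 0.210 T.

B ≈ 0.210 T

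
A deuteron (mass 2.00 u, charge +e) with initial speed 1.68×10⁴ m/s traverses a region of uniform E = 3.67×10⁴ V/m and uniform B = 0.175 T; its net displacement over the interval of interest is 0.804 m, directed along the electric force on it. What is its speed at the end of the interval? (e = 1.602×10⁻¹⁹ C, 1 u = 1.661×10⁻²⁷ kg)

B does no work; ΔKE = |q|E d.
½mv_f² = ½mv₀² + |q|Ed = ½(3.322×10⁻²⁷)(1.68×10⁴)² + (1.602×10⁻¹⁹)(3.67×10⁴)(0.804) ≈ 4.688×10⁻¹⁹ J + 4.727×10⁻¹⁵ J ≈ 4.727×10⁻¹⁵ J.
v_f = √(2·4.727×10⁻¹⁵/3.322×10⁻²⁷) ≈ 1.69×10⁶ m/s.

v_f ≈ 1.69×10⁶ m/s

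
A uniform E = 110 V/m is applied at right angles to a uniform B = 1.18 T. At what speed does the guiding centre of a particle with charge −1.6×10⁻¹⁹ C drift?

In crossed fields the guiding centre drifts at v_d = |E×B|/B² = E/B, independent of charge and mass.
v_d = 110/1.18 = 93.2 m/s.

v_d ≈ 93.2 m/s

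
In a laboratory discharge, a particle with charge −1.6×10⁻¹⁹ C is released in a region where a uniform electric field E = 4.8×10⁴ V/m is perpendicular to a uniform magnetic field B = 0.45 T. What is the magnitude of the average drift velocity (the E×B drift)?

v_d ≈ 1.1×10⁵ m/s

In crossed fields the guiding centre drifts at v_d = |E×B|/B² = E/B, independent of charge and mass.
v_d = 4.8×10⁴/0.45 = 1.1×10⁵ m/s.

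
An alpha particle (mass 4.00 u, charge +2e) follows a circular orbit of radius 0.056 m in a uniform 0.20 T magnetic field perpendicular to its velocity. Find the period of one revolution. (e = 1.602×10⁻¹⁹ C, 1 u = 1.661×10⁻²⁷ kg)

The cyclotron period depends only on m, q, B: T = 2πm/(|q|B).
T = 2π(6.644×10⁻²⁷)/((3.204×10⁻¹⁹)(0.20)) ≈ 6.5×10⁻⁷ s.

T ≈ 6.5×10⁻⁷ s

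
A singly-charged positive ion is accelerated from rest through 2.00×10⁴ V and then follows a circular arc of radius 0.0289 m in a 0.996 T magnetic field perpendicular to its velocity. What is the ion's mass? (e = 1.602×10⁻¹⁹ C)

m ≈ 3.32×10⁻²⁷ kg

Combine |q|V = ½mv² and r = mv/(|q|B): eliminate v to get m = qB²r²/(2V).
m = (1.602×10⁻¹⁹)(0.996)²(0.0289)²/(2·2.00×10⁴) ≈ 3.32×10⁻²⁷ kg.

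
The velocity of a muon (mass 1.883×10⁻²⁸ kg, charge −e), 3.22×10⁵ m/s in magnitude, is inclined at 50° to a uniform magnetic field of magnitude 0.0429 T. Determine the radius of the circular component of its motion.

v⊥ = v sinθ = 3.22×10⁵·sin50° ≈ 2.467×10⁵ m/s.
r = m v⊥/(|q|B) = (1.883×10⁻²⁸)(2.467×10⁵)/((1.602×10⁻¹⁹)(0.0429)) ≈ 6.76×10⁻³ m.

r ≈ 6.76×10⁻³ m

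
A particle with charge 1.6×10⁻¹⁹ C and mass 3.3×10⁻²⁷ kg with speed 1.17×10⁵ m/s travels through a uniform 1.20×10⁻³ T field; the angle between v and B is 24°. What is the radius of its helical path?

r ≈ 0.818 m

v⊥ = v sinθ = 1.17×10⁵·sin24° ≈ 4.759×10⁴ m/s.
r = m v⊥/(|q|B) = (3.3×10⁻²⁷)(4.759×10⁴)/((1.6×10⁻¹⁹)(1.20×10⁻³)) ≈ 0.818 m.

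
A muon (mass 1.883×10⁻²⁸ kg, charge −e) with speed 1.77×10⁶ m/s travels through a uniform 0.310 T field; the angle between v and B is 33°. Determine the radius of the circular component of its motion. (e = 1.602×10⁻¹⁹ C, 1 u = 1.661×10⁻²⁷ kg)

v⊥ = v sinθ = 1.77×10⁶·sin33° ≈ 9.640×10⁵ m/s.
r = m v⊥/(|q|B) = (1.883×10⁻²⁸)(9.640×10⁵)/((1.602×10⁻¹⁹)(0.310)) ≈ 3.66×10⁻³ m.

r ≈ 3.66×10⁻³ m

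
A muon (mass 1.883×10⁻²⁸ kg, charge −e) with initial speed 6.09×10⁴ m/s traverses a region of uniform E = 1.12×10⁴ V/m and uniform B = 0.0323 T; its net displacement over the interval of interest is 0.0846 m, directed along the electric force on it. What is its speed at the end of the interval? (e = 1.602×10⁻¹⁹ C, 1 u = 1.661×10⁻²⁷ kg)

B does no work; ΔKE = |q|E d.
½mv_f² = ½mv₀² + |q|Ed = ½(1.883×10⁻²⁸)(6.09×10⁴)² + (1.602×10⁻¹⁹)(1.12×10⁴)(0.0846) ≈ 3.492×10⁻¹⁹ J + 1.518×10⁻¹⁶ J ≈ 1.521×10⁻¹⁶ J.
v_f = √(2·1.521×10⁻¹⁶/1.883×10⁻²⁸) ≈ 1.27×10⁶ m/s.

v_f ≈ 1.27×10⁶ m/s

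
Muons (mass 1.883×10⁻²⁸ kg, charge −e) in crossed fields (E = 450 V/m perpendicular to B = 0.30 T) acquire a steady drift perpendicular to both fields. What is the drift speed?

In crossed fields the guiding centre drifts at v_d = |E×B|/B² = E/B, independent of charge and mass.
v_d = 450/0.30 = 1500 m/s.

v_d ≈ 1500 m/s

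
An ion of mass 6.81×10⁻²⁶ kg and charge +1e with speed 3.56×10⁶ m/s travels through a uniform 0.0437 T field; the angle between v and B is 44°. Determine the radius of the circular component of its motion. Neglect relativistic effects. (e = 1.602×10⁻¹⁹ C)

r ≈ 24.1 m

v⊥ = v sinθ = 3.56×10⁶·sin44° ≈ 2.473×10⁶ m/s.
r = m v⊥/(|q|B) = (6.81×10⁻²⁶)(2.473×10⁶)/((1.602×10⁻¹⁹)(0.0437)) ≈ 24.1 m.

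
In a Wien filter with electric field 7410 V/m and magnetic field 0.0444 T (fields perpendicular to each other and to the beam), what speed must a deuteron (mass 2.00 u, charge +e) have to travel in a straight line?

v = 1.67×10⁵ m/s

Straight-line motion ⇒ electric and magnetic forces cancel, so E = vB.
v = E/B = 7410/0.0444 = 1.67×10⁵ m/s.
The result is independent of the particle's charge and mass.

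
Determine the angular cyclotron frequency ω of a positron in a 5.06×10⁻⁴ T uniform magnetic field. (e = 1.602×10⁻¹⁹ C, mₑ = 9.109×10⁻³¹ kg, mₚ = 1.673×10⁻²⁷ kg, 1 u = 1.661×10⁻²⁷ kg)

ω ≈ 8.90×10⁷ rad/s

ω = |q|B/m.
ω = (1.602×10⁻¹⁹)(5.06×10⁻⁴)/9.109×10⁻³¹ ≈ 8.90×10⁷ rad/s.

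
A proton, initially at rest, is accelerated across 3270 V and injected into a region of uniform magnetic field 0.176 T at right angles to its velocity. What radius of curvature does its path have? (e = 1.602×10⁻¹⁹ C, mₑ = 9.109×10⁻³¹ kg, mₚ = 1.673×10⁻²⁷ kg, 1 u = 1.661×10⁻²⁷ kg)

Acceleration: |q|V = ½mv² ⇒ v = √(2|q|V/m) = √(2·1.602×10⁻¹⁹·3270/1.673×10⁻²⁷) ≈ 7.914×10⁵ m/s.
In the field: r = mv/(|q|B) = (1.673×10⁻²⁷)(7.914×10⁵)/((1.602×10⁻¹⁹)(0.176)) ≈ 0.0470 m.

r ≈ 0.0470 m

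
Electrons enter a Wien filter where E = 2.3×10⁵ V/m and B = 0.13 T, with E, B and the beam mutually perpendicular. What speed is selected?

v = 1.8×10⁶ m/s

Straight-line motion ⇒ electric and magnetic forces cancel, so E = vB.
v = E/B = 2.3×10⁵/0.13 = 1.8×10⁶ m/s.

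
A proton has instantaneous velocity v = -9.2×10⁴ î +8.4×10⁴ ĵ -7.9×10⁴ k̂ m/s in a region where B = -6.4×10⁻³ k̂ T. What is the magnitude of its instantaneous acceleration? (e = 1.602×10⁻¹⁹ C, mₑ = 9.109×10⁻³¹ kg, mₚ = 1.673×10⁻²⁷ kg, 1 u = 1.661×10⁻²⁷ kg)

v×B = (-538, -589, 0) N/C.
F = q v×B = (1.602×10⁻¹⁹ C)·(-538, -589, 0) = (-8.61×10⁻¹⁷, -9.43×10⁻¹⁷, 0) N.
|a| = |F|/m = 1.277×10⁻¹⁶/1.673×10⁻²⁷ ≈ 7.63×10¹⁰ m/s².

|a| ≈ 7.63×10¹⁰ m/s²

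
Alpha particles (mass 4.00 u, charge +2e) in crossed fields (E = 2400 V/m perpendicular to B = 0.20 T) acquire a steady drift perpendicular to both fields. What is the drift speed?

In crossed fields the guiding centre drifts at v_d = |E×B|/B² = E/B, independent of charge and mass.
v_d = 2400/0.20 = 1.2×10⁴ m/s.

v_d ≈ 1.2×10⁴ m/s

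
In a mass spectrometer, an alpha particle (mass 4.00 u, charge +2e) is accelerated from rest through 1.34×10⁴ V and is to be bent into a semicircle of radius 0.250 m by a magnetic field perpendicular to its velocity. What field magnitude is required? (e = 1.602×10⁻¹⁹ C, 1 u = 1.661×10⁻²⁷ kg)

B ≈ 0.0943 T

v = √(2|q|V/m) = √(2·3.204×10⁻¹⁹·1.34×10⁴/6.644×10⁻²⁷) ≈ 1.137×10⁶ m/s.
B = mv/(|q|r) = (6.644×10⁻²⁷)(1.137×10⁶)/((3.204×10⁻¹⁹)(0.250)) ≈ 0.0943 T.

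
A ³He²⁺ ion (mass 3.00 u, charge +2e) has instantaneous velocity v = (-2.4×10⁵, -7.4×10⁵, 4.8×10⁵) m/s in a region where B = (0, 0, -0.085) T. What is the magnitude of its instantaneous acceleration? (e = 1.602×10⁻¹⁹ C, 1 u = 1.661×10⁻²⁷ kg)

v×B = (6.29×10⁴, -2.04×10⁴, 0) N/C.
F = q v×B = (3.204×10⁻¹⁹ C)·(6.29×10⁴, -2.04×10⁴, 0) = (2.02×10⁻¹⁴, -6.54×10⁻¹⁵, 0) N.
|a| = |F|/m = 2.119×10⁻¹⁴/4.983×10⁻²⁷ ≈ 4.25×10¹² m/s².

|a| ≈ 4.25×10¹² m/s²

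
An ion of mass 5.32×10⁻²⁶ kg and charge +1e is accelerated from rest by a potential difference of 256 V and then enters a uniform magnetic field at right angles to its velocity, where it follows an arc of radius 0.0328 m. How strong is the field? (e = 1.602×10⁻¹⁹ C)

v = √(2|q|V/m) = √(2·1.602×10⁻¹⁹·256/5.32×10⁻²⁶) ≈ 3.927×10⁴ m/s.
B = mv/(|q|r) = (5.32×10⁻²⁶)(3.927×10⁴)/((1.602×10⁻¹⁹)(0.0328)) ≈ 0.398 T.

B ≈ 0.398 T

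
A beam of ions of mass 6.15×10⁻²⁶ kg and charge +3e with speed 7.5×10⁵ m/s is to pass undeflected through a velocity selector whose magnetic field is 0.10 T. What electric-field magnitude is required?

For straight-line motion qE = qvB, so E = vB.
E = 7.5×10⁵ × 0.10 = 7.5×10⁴ V/m.

E = 7.5×10⁴ V/m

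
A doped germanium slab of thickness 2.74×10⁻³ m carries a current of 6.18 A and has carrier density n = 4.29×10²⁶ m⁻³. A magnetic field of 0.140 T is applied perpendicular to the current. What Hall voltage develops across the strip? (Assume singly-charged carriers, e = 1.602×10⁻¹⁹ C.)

V_H ≈ 4.59×10⁻⁶ V

V_H = IB/(n e t).
V_H = (6.18)(0.140)/((4.29×10²⁶)(1.602×10⁻¹⁹)(2.74×10⁻³)) ≈ 4.59×10⁻⁶ V.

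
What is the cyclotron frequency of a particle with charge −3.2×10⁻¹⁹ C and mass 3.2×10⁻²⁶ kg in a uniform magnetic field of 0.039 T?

f = |q|B/(2πm).
f = (3.2×10⁻¹⁹)(0.039)/(2π·3.2×10⁻²⁶) ≈ 6.2×10⁴ Hz.

f ≈ 6.2×10⁴ Hz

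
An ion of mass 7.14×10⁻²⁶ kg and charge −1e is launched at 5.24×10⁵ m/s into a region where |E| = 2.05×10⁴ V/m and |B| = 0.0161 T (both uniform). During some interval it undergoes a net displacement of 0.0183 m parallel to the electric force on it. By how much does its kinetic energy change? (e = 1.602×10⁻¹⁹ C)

ΔKE ≈ 6.01×10⁻¹⁷ J

The magnetic force is always ⟂ v and does no work; only the electric force changes KE.
ΔKE = F_E · d = |q|E d = (1.602×10⁻¹⁹)(2.05×10⁴)(0.0183) ≈ 6.01×10⁻¹⁷ J.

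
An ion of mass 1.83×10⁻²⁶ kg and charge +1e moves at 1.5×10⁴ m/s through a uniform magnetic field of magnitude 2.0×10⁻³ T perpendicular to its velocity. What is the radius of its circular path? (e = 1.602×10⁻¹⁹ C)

The magnetic force provides the centripetal force: |q|vB = mv²/r.
r = mv/(|q|B) = (1.83×10⁻²⁶)(1.5×10⁴)/((1.602×10⁻¹⁹)(2.0×10⁻³)) ≈ 0.86 m.

r ≈ 0.86 m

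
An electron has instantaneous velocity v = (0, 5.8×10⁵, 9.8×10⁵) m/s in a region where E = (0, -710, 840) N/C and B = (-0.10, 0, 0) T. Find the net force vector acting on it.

v×B = (0, -9.80×10⁴, 5.80×10⁴) N/C.
E + v×B = (0, -9.87×10⁴, 5.88×10⁴) N/C.
F = q(E + v×B) = (−1.602×10⁻¹⁹ C)·(0, -9.87×10⁴, 5.88×10⁴) = (0, 1.58×10⁻¹⁴, -9.43×10⁻¹⁵) N.

F ≈ (0, 1.58×10⁻¹⁴, -9.43×10⁻¹⁵) N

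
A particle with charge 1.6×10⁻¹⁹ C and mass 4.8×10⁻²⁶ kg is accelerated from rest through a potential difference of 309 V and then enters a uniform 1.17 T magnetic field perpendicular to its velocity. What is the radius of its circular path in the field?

r ≈ 0.0116 m

Acceleration: |q|V = ½mv² ⇒ v = √(2|q|V/m) = √(2·1.6×10⁻¹⁹·309/4.8×10⁻²⁶) ≈ 4.539×10⁴ m/s.
In the field: r = mv/(|q|B) = (4.8×10⁻²⁶)(4.539×10⁴)/((1.6×10⁻¹⁹)(1.17)) ≈ 0.0116 m.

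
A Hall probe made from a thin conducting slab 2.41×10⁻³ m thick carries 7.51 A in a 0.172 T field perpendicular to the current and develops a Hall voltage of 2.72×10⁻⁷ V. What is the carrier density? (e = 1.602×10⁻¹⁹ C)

From V_H = IB/(n e t), n = IB/(V_H e t).
n = (7.51)(0.172)/((2.72×10⁻⁷)(1.602×10⁻¹⁹)(2.41×10⁻³)) ≈ 1.23×10²⁸ m⁻³.

n ≈ 1.23×10²⁸ m⁻³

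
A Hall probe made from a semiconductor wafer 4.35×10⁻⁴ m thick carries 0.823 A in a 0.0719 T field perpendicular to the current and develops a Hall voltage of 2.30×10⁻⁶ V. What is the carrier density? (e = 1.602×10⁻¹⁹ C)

n ≈ 3.69×10²⁶ m⁻³

From V_H = IB/(n e t), n = IB/(V_H e t).
n = (0.823)(0.0719)/((2.30×10⁻⁶)(1.602×10⁻¹⁹)(4.35×10⁻⁴)) ≈ 3.69×10²⁶ m⁻³.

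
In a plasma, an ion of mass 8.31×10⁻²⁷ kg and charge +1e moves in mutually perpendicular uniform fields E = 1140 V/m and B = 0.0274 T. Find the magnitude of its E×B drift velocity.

v_d ≈ 4.16×10⁴ m/s

The E×B drift speed is v_d = E/B.
v_d = 1140/0.0274 = 4.16×10⁴ m/s.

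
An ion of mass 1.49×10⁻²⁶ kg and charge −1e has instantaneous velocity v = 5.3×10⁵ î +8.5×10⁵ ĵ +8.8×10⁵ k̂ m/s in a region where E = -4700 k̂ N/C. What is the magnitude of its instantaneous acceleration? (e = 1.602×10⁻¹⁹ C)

|a| ≈ 5.05×10¹⁰ m/s²

Only an electric field acts, so F = qE = (−1.602×10⁻¹⁹ C)·(0, 0, -4700) = (0, 0, 7.53×10⁻¹⁶) N.
|a| = |F|/m = 7.529×10⁻¹⁶/1.49×10⁻²⁶ ≈ 5.05×10¹⁰ m/s².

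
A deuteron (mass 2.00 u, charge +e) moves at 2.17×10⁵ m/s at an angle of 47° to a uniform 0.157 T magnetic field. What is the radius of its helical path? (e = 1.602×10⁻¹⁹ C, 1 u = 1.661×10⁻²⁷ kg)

r ≈ 0.0210 m

v⊥ = v sinθ = 2.17×10⁵·sin47° ≈ 1.587×10⁵ m/s.
r = m v⊥/(|q|B) = (3.322×10⁻²⁷)(1.587×10⁵)/((1.602×10⁻¹⁹)(0.157)) ≈ 0.0210 m.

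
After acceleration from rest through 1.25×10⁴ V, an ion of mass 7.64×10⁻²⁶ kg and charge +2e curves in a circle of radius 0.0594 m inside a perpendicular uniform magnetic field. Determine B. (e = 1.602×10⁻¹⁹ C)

B ≈ 1.30 T

v = √(2|q|V/m) = √(2·3.204×10⁻¹⁹·1.25×10⁴/7.64×10⁻²⁶) ≈ 3.238×10⁵ m/s.
B = mv/(|q|r) = (7.64×10⁻²⁶)(3.238×10⁵)/((3.204×10⁻¹⁹)(0.0594)) ≈ 1.30 T.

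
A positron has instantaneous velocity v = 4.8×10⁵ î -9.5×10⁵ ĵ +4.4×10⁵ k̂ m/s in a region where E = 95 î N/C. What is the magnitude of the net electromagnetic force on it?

Only an electric field acts, so F = qE = (1.602×10⁻¹⁹ C)·(95.0, 0, 0) = (1.52×10⁻¹⁷, 0, 0) N.
|F| = 1.52×10⁻¹⁷ N.

|F| ≈ 1.52×10⁻¹⁷ N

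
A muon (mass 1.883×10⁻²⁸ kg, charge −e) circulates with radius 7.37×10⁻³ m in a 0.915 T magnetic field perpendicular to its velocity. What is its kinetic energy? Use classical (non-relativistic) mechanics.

KE ≈ 3.10×10⁻¹⁵ J

v = |q|Br/m, then KE = ½mv² = (qBr)²/(2m).
v = (1.602×10⁻¹⁹)(0.915)(7.37×10⁻³)/1.883×10⁻²⁸ ≈ 5.737×10⁶ m/s.
KE = ½(1.883×10⁻²⁸)(5.737×10⁶)² ≈ 3.10×10⁻¹⁵ J.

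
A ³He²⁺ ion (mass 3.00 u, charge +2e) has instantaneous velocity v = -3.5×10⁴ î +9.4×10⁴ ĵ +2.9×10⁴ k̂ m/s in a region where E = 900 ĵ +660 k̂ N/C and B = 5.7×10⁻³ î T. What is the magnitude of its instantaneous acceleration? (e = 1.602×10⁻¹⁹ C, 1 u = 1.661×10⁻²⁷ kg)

|a| ≈ 6.90×10¹⁰ m/s²

v×B = (0, 165, -536) N/C.
E + v×B = (0, 1070, 124) N/C.
F = q(E + v×B) = (3.204×10⁻¹⁹ C)·(0, 1070, 124) = (0, 3.41×10⁻¹⁶, 3.98×10⁻¹⁷) N.
|a| = |F|/m = 3.436×10⁻¹⁶/4.983×10⁻²⁷ ≈ 6.90×10¹⁰ m/s².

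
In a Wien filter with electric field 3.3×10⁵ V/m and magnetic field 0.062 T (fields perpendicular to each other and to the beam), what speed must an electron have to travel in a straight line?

Straight-line motion ⇒ electric and magnetic forces cancel, so E = vB.
v = E/B = 3.3×10⁵/0.062 = 5.3×10⁶ m/s.

v = 5.3×10⁶ m/s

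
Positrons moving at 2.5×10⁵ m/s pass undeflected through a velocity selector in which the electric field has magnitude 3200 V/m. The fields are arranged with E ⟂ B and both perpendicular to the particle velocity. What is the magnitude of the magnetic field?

Balance of forces in the selector: qE = qvB ⇒ B = E/v.
B = 3200/2.5×10⁵ = 0.013 T.

B = 0.013 T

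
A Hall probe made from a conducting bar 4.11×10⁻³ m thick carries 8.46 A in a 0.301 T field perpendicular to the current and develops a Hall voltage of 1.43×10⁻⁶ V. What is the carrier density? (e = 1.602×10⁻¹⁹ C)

n ≈ 2.70×10²⁷ m⁻³

From V_H = IB/(n e t), n = IB/(V_H e t).
n = (8.46)(0.301)/((1.43×10⁻⁶)(1.602×10⁻¹⁹)(4.11×10⁻³)) ≈ 2.70×10²⁷ m⁻³.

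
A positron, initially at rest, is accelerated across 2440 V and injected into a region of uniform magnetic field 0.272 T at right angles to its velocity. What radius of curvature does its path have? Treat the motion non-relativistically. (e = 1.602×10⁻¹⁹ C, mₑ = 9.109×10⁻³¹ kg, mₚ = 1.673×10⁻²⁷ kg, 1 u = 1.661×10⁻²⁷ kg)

r ≈ 6.12×10⁻⁴ m

Acceleration: |q|V = ½mv² ⇒ v = √(2|q|V/m) = √(2·1.602×10⁻¹⁹·2440/9.109×10⁻³¹) ≈ 2.930×10⁷ m/s.
In the field: r = mv/(|q|B) = (9.109×10⁻³¹)(2.930×10⁷)/((1.602×10⁻¹⁹)(0.272)) ≈ 6.12×10⁻⁴ m.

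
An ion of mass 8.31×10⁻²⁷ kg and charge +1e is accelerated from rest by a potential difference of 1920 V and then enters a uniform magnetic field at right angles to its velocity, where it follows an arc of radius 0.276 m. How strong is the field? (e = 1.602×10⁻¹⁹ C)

v = √(2|q|V/m) = √(2·1.602×10⁻¹⁹·1920/8.31×10⁻²⁷) ≈ 2.721×10⁵ m/s.
B = mv/(|q|r) = (8.31×10⁻²⁷)(2.721×10⁵)/((1.602×10⁻¹⁹)(0.276)) ≈ 0.0511 T.

B ≈ 0.0511 T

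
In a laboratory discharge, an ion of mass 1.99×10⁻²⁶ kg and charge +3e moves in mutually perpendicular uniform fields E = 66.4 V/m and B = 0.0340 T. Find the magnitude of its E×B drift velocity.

The E×B drift speed is v_d = E/B.
v_d = 66.4/0.0340 = 1950 m/s.

v_d ≈ 1950 m/s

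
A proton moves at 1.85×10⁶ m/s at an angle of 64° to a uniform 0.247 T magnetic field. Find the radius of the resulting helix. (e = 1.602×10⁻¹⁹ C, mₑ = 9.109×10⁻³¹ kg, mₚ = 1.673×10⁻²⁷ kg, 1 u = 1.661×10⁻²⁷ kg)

r ≈ 0.0703 m

v⊥ = v sinθ = 1.85×10⁶·sin64° ≈ 1.663×10⁶ m/s.
r = m v⊥/(|q|B) = (1.673×10⁻²⁷)(1.663×10⁶)/((1.602×10⁻¹⁹)(0.247)) ≈ 0.0703 m.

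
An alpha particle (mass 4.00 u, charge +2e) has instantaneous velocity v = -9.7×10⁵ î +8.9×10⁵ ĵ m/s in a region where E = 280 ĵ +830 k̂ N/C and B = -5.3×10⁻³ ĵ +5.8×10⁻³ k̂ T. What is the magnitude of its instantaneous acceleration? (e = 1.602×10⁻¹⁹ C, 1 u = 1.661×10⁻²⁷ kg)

|a| ≈ 4.75×10¹¹ m/s²

v×B = (5160, 5630, 5140) N/C.
E + v×B = (5160, 5910, 5970) N/C.
F = q(E + v×B) = (3.204×10⁻¹⁹ C)·(5160, 5910, 5970) = (1.65×10⁻¹⁵, 1.89×10⁻¹⁵, 1.91×10⁻¹⁵) N.
|a| = |F|/m = 3.158×10⁻¹⁵/6.644×10⁻²⁷ ≈ 4.75×10¹¹ m/s².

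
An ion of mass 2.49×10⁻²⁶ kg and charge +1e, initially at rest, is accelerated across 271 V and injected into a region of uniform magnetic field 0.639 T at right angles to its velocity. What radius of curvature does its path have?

r ≈ 0.0144 m

Acceleration: |q|V = ½mv² ⇒ v = √(2|q|V/m) = √(2·1.602×10⁻¹⁹·271/2.49×10⁻²⁶) ≈ 5.905×10⁴ m/s.
In the field: r = mv/(|q|B) = (2.49×10⁻²⁶)(5.905×10⁴)/((1.602×10⁻¹⁹)(0.639)) ≈ 0.0144 m.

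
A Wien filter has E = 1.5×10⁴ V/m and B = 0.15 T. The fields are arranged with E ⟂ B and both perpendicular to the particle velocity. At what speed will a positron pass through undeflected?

Straight-line motion ⇒ electric and magnetic forces cancel, so E = vB.
v = E/B = 1.5×10⁴/0.15 = 1.0×10⁵ m/s.

v = 1.0×10⁵ m/s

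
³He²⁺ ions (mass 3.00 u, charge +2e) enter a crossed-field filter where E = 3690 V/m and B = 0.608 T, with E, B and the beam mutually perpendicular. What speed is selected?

Straight-line motion ⇒ electric and magnetic forces cancel, so E = vB.
v = E/B = 3690/0.608 = 6070 m/s.

v = 6070 m/s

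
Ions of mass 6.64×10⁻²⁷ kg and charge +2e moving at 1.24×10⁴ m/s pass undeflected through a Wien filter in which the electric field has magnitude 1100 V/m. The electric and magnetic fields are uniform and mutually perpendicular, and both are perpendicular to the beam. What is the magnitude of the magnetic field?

B = 0.0887 T

Balance of forces in the selector: qE = qvB ⇒ B = E/v.
B = 1100/1.24×10⁴ = 0.0887 T.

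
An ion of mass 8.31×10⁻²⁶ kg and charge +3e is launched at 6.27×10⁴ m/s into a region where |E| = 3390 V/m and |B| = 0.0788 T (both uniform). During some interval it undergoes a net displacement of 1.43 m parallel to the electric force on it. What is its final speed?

v_f ≈ 2.45×10⁵ m/s

B does no work; ΔKE = |q|E d.
½mv_f² = ½mv₀² + |q|Ed = ½(8.31×10⁻²⁶)(6.27×10⁴)² + (4.806×10⁻¹⁹)(3390)(1.43) ≈ 1.633×10⁻¹⁶ J + 2.330×10⁻¹⁵ J ≈ 2.493×10⁻¹⁵ J.
v_f = √(2·2.493×10⁻¹⁵/8.31×10⁻²⁶) ≈ 2.45×10⁵ m/s.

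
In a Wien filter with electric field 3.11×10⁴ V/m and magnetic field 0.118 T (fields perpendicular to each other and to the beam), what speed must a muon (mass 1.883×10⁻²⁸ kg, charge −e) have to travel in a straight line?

v = 2.64×10⁵ m/s

Zero net Lorentz force requires |qE| = |q v×B|, i.e. E = vB.
v = E/B = 3.11×10⁴/0.118 = 2.64×10⁵ m/s.
The result is independent of the particle's charge and mass.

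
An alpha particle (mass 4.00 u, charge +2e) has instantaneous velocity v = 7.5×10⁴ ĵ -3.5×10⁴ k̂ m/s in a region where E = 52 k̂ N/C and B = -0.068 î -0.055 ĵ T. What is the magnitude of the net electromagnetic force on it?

|F| ≈ 1.92×10⁻¹⁵ N

v×B = (-1920, 2380, 5100) N/C.
E + v×B = (-1920, 2380, 5150) N/C.
F = q(E + v×B) = (3.204×10⁻¹⁹ C)·(-1920, 2380, 5150) = (-6.17×10⁻¹⁶, 7.63×10⁻¹⁶, 1.65×10⁻¹⁵) N.
|F| = 1.92×10⁻¹⁵ N.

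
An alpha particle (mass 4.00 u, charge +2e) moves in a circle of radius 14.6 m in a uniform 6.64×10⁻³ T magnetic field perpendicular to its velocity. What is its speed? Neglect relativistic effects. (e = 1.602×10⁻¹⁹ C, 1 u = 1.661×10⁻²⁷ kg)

From |q|vB = mv²/r, v = |q|Br/m.
v = (3.204×10⁻¹⁹)(6.64×10⁻³)(14.6)/6.644×10⁻²⁷ ≈ 4.68×10⁶ m/s.

v ≈ 4.68×10⁶ m/s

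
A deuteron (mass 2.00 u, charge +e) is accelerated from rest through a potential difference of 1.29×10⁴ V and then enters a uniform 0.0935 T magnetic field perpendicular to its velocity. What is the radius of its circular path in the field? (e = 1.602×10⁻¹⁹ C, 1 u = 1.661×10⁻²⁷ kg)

r ≈ 0.247 m

Acceleration: |q|V = ½mv² ⇒ v = √(2|q|V/m) = √(2·1.602×10⁻¹⁹·1.29×10⁴/3.322×10⁻²⁷) ≈ 1.115×10⁶ m/s.
In the field: r = mv/(|q|B) = (3.322×10⁻²⁷)(1.115×10⁶)/((1.602×10⁻¹⁹)(0.0935)) ≈ 0.247 m.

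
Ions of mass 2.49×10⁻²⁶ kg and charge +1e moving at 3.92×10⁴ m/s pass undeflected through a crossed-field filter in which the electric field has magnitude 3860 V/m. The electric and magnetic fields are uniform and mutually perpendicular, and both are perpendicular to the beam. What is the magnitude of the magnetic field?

Balance of forces in the selector: qE = qvB ⇒ B = E/v.
B = 3860/3.92×10⁴ = 0.0985 T.

B = 0.0985 T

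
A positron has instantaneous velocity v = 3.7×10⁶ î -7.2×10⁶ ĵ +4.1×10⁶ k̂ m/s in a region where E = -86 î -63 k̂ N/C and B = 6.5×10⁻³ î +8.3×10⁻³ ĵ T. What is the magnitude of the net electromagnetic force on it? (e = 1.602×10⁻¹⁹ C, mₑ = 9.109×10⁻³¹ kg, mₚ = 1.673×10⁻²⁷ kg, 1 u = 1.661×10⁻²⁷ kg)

|F| ≈ 1.42×10⁻¹⁴ N

v×B = (-3.40×10⁴, 2.66×10⁴, 7.75×10⁴) N/C.
E + v×B = (-3.41×10⁴, 2.66×10⁴, 7.74×10⁴) N/C.
F = q(E + v×B) = (1.602×10⁻¹⁹ C)·(-3.41×10⁴, 2.66×10⁴, 7.74×10⁴) = (-5.47×10⁻¹⁵, 4.27×10⁻¹⁵, 1.24×10⁻¹⁴) N.
|F| = 1.42×10⁻¹⁴ N.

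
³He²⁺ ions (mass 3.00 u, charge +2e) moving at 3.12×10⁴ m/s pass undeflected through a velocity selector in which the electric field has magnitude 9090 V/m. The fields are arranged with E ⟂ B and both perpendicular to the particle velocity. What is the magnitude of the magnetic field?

B = 0.291 T

Balance of forces in the selector: qE = qvB ⇒ B = E/v.
B = 9090/3.12×10⁴ = 0.291 T.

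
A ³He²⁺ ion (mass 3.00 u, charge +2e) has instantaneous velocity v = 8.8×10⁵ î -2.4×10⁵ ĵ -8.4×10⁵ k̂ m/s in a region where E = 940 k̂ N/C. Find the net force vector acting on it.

F ≈ (0, 0, 3.01×10⁻¹⁶) N

Only an electric field acts, so F = qE = (3.204×10⁻¹⁹ C)·(0, 0, 940) = (0, 0, 3.01×10⁻¹⁶) N.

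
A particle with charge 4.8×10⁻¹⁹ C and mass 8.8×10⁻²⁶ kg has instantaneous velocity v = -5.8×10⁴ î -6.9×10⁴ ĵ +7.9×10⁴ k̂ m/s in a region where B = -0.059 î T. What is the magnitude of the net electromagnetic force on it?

|F| ≈ 2.97×10⁻¹⁵ N

v×B = (0, -4660, -4070) N/C.
F = q v×B = (4.8×10⁻¹⁹ C)·(0, -4660, -4070) = (0, -2.24×10⁻¹⁵, -1.95×10⁻¹⁵) N.
|F| = 2.97×10⁻¹⁵ N.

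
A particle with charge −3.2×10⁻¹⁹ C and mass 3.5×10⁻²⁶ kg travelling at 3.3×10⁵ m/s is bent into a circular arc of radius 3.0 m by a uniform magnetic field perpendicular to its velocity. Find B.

B ≈ 0.012 T

From |q|vB = mv²/r, B = mv/(|q|r).
B = (3.5×10⁻²⁶)(3.3×10⁵)/((3.2×10⁻¹⁹)(3.0)) ≈ 0.012 T.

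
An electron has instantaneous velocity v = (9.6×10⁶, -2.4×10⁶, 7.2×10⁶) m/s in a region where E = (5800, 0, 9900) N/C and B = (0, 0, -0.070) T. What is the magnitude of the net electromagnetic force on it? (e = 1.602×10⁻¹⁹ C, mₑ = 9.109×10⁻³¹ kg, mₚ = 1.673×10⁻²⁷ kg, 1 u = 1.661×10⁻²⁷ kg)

v×B = (1.68×10⁵, 6.72×10⁵, 0) N/C.
E + v×B = (1.74×10⁵, 6.72×10⁵, 9900) N/C.
F = q(E + v×B) = (−1.602×10⁻¹⁹ C)·(1.74×10⁵, 6.72×10⁵, 9900) = (-2.78×10⁻¹⁴, -1.08×10⁻¹³, -1.59×10⁻¹⁵) N.
|F| = 1.11×10⁻¹³ N.

|F| ≈ 1.11×10⁻¹³ N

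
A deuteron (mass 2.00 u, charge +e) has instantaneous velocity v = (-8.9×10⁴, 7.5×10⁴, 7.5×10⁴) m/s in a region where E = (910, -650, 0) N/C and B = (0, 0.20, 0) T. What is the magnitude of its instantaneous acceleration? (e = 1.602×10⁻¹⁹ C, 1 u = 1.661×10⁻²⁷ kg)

|a| ≈ 1.10×10¹² m/s²

v×B = (-1.50×10⁴, 0, -1.78×10⁴) N/C.
E + v×B = (-1.41×10⁴, -650, -1.78×10⁴) N/C.
F = q(E + v×B) = (1.602×10⁻¹⁹ C)·(-1.41×10⁴, -650, -1.78×10⁴) = (-2.26×10⁻¹⁵, -1.04×10⁻¹⁶, -2.85×10⁻¹⁵) N.
|a| = |F|/m = 3.638×10⁻¹⁵/3.322×10⁻²⁷ ≈ 1.10×10¹² m/s².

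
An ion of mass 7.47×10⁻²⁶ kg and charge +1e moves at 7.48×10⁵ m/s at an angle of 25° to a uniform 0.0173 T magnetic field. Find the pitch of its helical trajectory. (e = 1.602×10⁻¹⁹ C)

p ≈ 115 m

v∥ = v cosθ = 7.48×10⁵·cos25° ≈ 6.779×10⁵ m/s.
T = 2πm/(|q|B) = 2π(7.47×10⁻²⁶)/((1.602×10⁻¹⁹)(0.0173)) ≈ 1.694×10⁻⁴ s.
pitch = v∥ T = (6.779×10⁵)(1.694×10⁻⁴) ≈ 115 m.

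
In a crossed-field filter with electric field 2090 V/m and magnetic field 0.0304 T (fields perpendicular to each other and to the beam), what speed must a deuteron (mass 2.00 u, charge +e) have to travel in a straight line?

v = 6.88×10⁴ m/s

Straight-line motion ⇒ electric and magnetic forces cancel, so E = vB.
v = E/B = 2090/0.0304 = 6.88×10⁴ m/s.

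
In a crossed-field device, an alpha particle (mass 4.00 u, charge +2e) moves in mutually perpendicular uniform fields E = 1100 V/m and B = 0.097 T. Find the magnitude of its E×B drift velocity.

v_d ≈ 1.1×10⁴ m/s

In crossed fields the guiding centre drifts at v_d = |E×B|/B² = E/B, independent of charge and mass.
v_d = 1100/0.097 = 1.1×10⁴ m/s.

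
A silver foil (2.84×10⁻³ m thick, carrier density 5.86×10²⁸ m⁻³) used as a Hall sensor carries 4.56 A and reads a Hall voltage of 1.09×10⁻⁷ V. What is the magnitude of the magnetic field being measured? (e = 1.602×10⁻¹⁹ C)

From V_H = IB/(n e t), B = V_H n e t / I.
B = (1.09×10⁻⁷)(5.86×10²⁸)(1.602×10⁻¹⁹)(2.84×10⁻³)/4.56 ≈ 0.637 T.

B ≈ 0.637 T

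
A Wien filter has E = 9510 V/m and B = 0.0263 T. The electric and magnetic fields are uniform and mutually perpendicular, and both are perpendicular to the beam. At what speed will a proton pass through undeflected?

v = 3.62×10⁵ m/s

Straight-line motion ⇒ electric and magnetic forces cancel, so E = vB.
v = E/B = 9510/0.0263 = 3.62×10⁵ m/s.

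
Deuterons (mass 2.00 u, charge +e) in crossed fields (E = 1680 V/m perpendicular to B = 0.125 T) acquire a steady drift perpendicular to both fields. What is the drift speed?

v_d ≈ 1.34×10⁴ m/s

The steady drift has the magnetic force balancing the electric force, so v_d = E/B.
v_d = 1680/0.125 = 1.34×10⁴ m/s.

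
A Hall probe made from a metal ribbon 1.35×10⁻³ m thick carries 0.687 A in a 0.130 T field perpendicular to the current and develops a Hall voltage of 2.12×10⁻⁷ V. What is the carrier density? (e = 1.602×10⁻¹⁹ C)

n ≈ 1.95×10²⁷ m⁻³

From V_H = IB/(n e t), n = IB/(V_H e t).
n = (0.687)(0.130)/((2.12×10⁻⁷)(1.602×10⁻¹⁹)(1.35×10⁻³)) ≈ 1.95×10²⁷ m⁻³.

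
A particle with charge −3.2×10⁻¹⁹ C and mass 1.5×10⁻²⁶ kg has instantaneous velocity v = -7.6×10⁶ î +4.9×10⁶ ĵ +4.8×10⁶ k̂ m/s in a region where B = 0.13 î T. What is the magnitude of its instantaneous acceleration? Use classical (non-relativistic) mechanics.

v×B = (0, 6.24×10⁵, -6.37×10⁵) N/C.
F = q v×B = (−3.2×10⁻¹⁹ C)·(0, 6.24×10⁵, -6.37×10⁵) = (0, -2.00×10⁻¹³, 2.04×10⁻¹³) N.
|a| = |F|/m = 2.853×10⁻¹³/1.5×10⁻²⁶ ≈ 1.90×10¹³ m/s².

|a| ≈ 1.90×10¹³ m/s²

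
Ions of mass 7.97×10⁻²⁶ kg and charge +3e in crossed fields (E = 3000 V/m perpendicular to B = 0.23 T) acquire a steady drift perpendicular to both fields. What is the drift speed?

In crossed fields the guiding centre drifts at v_d = |E×B|/B² = E/B, independent of charge and mass.
v_d = 3000/0.23 = 1.3×10⁴ m/s.

v_d ≈ 1.3×10⁴ m/s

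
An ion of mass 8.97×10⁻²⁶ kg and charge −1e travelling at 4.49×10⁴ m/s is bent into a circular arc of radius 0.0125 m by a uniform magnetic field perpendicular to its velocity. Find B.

B ≈ 2.01 T

From |q|vB = mv²/r, B = mv/(|q|r).
B = (8.97×10⁻²⁶)(4.49×10⁴)/((1.602×10⁻¹⁹)(0.0125)) ≈ 2.01 T.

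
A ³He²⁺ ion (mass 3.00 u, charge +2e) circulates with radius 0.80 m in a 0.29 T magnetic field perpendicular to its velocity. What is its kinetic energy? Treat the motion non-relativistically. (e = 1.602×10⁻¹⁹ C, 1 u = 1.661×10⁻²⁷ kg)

v = |q|Br/m, then KE = ½mv² = (qBr)²/(2m).
v = (3.204×10⁻¹⁹)(0.29)(0.80)/4.983×10⁻²⁷ ≈ 1.492×10⁷ m/s.
KE = ½(4.983×10⁻²⁷)(1.492×10⁷)² ≈ 5.5×10⁻¹³ J.

KE ≈ 5.5×10⁻¹³ J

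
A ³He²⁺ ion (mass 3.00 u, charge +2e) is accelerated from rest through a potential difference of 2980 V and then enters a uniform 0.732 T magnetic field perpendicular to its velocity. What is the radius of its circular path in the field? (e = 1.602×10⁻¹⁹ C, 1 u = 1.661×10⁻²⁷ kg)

Acceleration: |q|V = ½mv² ⇒ v = √(2|q|V/m) = √(2·3.204×10⁻¹⁹·2980/4.983×10⁻²⁷) ≈ 6.190×10⁵ m/s.
In the field: r = mv/(|q|B) = (4.983×10⁻²⁷)(6.190×10⁵)/((3.204×10⁻¹⁹)(0.732)) ≈ 0.0132 m.

r ≈ 0.0132 m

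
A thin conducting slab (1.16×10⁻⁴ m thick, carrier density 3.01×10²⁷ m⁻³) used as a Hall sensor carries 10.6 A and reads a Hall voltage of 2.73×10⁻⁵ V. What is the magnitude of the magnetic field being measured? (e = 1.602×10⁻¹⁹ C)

From V_H = IB/(n e t), B = V_H n e t / I.
B = (2.73×10⁻⁵)(3.01×10²⁷)(1.602×10⁻¹⁹)(1.16×10⁻⁴)/10.6 ≈ 0.144 T.

B ≈ 0.144 T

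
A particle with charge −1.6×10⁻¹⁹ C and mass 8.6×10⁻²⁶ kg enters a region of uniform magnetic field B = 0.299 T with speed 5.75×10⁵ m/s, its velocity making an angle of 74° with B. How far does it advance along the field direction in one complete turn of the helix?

p ≈ 1.79 m

v∥ = v cosθ = 5.75×10⁵·cos74° ≈ 1.585×10⁵ m/s.
T = 2πm/(|q|B) = 2π(8.6×10⁻²⁶)/((1.6×10⁻¹⁹)(0.299)) ≈ 1.130×10⁻⁵ s.
pitch = v∥ T = (1.585×10⁵)(1.130×10⁻⁵) ≈ 1.79 m.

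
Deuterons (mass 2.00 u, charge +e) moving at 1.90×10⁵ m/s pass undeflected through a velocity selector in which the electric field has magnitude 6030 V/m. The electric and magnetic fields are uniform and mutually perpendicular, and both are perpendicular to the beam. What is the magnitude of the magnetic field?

Balance of forces in the selector: qE = qvB ⇒ B = E/v.
B = 6030/1.90×10⁵ = 0.0317 T.

B = 0.0317 T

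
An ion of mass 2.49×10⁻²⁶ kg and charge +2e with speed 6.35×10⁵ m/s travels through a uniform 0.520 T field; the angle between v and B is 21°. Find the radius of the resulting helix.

r ≈ 0.0340 m

v⊥ = v sinθ = 6.35×10⁵·sin21° ≈ 2.276×10⁵ m/s.
r = m v⊥/(|q|B) = (2.49×10⁻²⁶)(2.276×10⁵)/((3.204×10⁻¹⁹)(0.520)) ≈ 0.0340 m.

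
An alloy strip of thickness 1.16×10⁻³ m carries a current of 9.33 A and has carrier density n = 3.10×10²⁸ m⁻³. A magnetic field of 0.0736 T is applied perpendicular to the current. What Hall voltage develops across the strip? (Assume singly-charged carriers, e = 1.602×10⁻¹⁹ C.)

V_H = IB/(n e t).
V_H = (9.33)(0.0736)/((3.10×10²⁸)(1.602×10⁻¹⁹)(1.16×10⁻³)) ≈ 1.19×10⁻⁷ V.

V_H ≈ 1.19×10⁻⁷ V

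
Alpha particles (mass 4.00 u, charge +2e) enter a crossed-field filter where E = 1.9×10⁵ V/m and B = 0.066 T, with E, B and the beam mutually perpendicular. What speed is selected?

For undeflected motion the electric and magnetic forces balance: qE = qvB.
v = E/B = 1.9×10⁵/0.066 = 2.9×10⁶ m/s.

v = 2.9×10⁶ m/s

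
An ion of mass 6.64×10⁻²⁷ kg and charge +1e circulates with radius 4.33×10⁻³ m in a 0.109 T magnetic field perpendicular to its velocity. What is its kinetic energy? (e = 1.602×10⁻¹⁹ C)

KE ≈ 4.30×10⁻¹⁹ J

v = |q|Br/m, then KE = ½mv² = (qBr)²/(2m).
v = (1.602×10⁻¹⁹)(0.109)(4.33×10⁻³)/6.64×10⁻²⁷ ≈ 1.139×10⁴ m/s.
KE = ½(6.64×10⁻²⁷)(1.139×10⁴)² ≈ 4.30×10⁻¹⁹ J.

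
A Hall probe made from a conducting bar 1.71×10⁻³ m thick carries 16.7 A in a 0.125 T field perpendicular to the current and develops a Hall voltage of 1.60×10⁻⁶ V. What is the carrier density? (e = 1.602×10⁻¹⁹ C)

From V_H = IB/(n e t), n = IB/(V_H e t).
n = (16.7)(0.125)/((1.60×10⁻⁶)(1.602×10⁻¹⁹)(1.71×10⁻³)) ≈ 4.76×10²⁷ m⁻³.

n ≈ 4.76×10²⁷ m⁻³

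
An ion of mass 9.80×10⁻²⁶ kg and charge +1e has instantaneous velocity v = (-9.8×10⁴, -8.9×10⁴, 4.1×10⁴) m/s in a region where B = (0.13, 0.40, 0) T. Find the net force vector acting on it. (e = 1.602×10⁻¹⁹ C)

v×B = (-1.64×10⁴, 5330, -2.76×10⁴) N/C.
F = q v×B = (1.602×10⁻¹⁹ C)·(-1.64×10⁴, 5330, -2.76×10⁴) = (-2.63×10⁻¹⁵, 8.54×10⁻¹⁶, -4.43×10⁻¹⁵) N.

F ≈ (-2.63×10⁻¹⁵, 8.54×10⁻¹⁶, -4.43×10⁻¹⁵) N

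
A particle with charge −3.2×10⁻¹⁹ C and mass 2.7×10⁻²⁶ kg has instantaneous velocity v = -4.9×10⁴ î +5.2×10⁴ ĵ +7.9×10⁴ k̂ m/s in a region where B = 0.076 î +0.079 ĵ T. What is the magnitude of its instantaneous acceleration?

v×B = (-6240, 6000, -7820) N/C.
F = q v×B = (−3.2×10⁻¹⁹ C)·(-6240, 6000, -7820) = (2.00×10⁻¹⁵, -1.92×10⁻¹⁵, 2.50×10⁻¹⁵) N.
|a| = |F|/m = 3.735×10⁻¹⁵/2.7×10⁻²⁶ ≈ 1.38×10¹¹ m/s².

|a| ≈ 1.38×10¹¹ m/s²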